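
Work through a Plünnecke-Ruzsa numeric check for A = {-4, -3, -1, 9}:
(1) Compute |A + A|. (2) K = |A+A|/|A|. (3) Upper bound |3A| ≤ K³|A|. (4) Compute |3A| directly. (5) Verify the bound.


|A| = 4.
Step 1: Compute A + A by enumerating all 16 pairs.
A + A = {-8, -7, -6, -5, -4, -2, 5, 6, 8, 18}, so |A + A| = 10.
Step 2: Doubling constant K = |A + A|/|A| = 10/4 = 10/4 ≈ 2.5000.
Step 3: Plünnecke-Ruzsa gives |3A| ≤ K³·|A| = (2.5000)³ · 4 ≈ 62.5000.
Step 4: Compute 3A = A + A + A directly by enumerating all triples (a,b,c) ∈ A³; |3A| = 19.
Step 5: Check 19 ≤ 62.5000? Yes ✓.

K = 10/4, Plünnecke-Ruzsa bound K³|A| ≈ 62.5000, |3A| = 19, inequality holds.


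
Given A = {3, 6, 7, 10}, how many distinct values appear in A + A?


A + A = {a + a' : a, a' ∈ A}; |A| = 4.
General bounds: 2|A| - 1 ≤ |A + A| ≤ |A|(|A|+1)/2, i.e. 7 ≤ |A + A| ≤ 10.
Lower bound 2|A|-1 is attained iff A is an arithmetic progression.
Enumerate sums a + a' for a ≤ a' (symmetric, so this suffices):
a = 3: 3+3=6, 3+6=9, 3+7=10, 3+10=13
a = 6: 6+6=12, 6+7=13, 6+10=16
a = 7: 7+7=14, 7+10=17
a = 10: 10+10=20
Distinct sums: {6, 9, 10, 12, 13, 14, 16, 17, 20}
|A + A| = 9

|A + A| = 9


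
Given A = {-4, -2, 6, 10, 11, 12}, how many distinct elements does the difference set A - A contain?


A - A = {a - a' : a, a' ∈ A}; |A| = 6.
Bounds: 2|A|-1 ≤ |A - A| ≤ |A|² - |A| + 1, i.e. 11 ≤ |A - A| ≤ 31.
Note: 0 ∈ A - A always (from a - a). The set is symmetric: if d ∈ A - A then -d ∈ A - A.
Enumerate nonzero differences d = a - a' with a > a' (then include -d):
Positive differences: {1, 2, 4, 5, 6, 8, 10, 12, 13, 14, 15, 16}
Full difference set: {0} ∪ (positive diffs) ∪ (negative diffs).
|A - A| = 1 + 2·12 = 25 (matches direct enumeration: 25).

|A - A| = 25


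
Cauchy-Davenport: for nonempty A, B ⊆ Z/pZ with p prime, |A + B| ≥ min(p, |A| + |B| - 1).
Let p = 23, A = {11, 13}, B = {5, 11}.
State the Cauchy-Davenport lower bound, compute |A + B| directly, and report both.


Cauchy-Davenport: |A + B| ≥ min(p, |A| + |B| - 1) for A, B nonempty in Z/pZ.
|A| = 2, |B| = 2, p = 23.
CD lower bound = min(23, 2 + 2 - 1) = min(23, 3) = 3.
Compute A + B mod 23 directly:
a = 11: 11+5=16, 11+11=22
a = 13: 13+5=18, 13+11=1
A + B = {1, 16, 18, 22}, so |A + B| = 4.
Verify: 4 ≥ 3? Yes ✓.

CD lower bound = 3, actual |A + B| = 4.


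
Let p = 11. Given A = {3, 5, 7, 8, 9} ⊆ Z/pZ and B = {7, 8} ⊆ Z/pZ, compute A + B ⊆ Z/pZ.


Work in Z/11Z: reduce every sum a + b modulo 11.
Enumerate all 10 pairs:
a = 3: 3+7=10, 3+8=0
a = 5: 5+7=1, 5+8=2
a = 7: 7+7=3, 7+8=4
a = 8: 8+7=4, 8+8=5
a = 9: 9+7=5, 9+8=6
Distinct residues collected: {0, 1, 2, 3, 4, 5, 6, 10}
|A + B| = 8 (out of 11 total residues).

A + B = {0, 1, 2, 3, 4, 5, 6, 10}


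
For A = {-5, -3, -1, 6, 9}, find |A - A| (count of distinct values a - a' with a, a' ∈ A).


A - A = {a - a' : a, a' ∈ A}; |A| = 5.
Bounds: 2|A|-1 ≤ |A - A| ≤ |A|² - |A| + 1, i.e. 9 ≤ |A - A| ≤ 21.
Note: 0 ∈ A - A always (from a - a). The set is symmetric: if d ∈ A - A then -d ∈ A - A.
Enumerate nonzero differences d = a - a' with a > a' (then include -d):
Positive differences: {2, 3, 4, 7, 9, 10, 11, 12, 14}
Full difference set: {0} ∪ (positive diffs) ∪ (negative diffs).
|A - A| = 1 + 2·9 = 19 (matches direct enumeration: 19).

|A - A| = 19


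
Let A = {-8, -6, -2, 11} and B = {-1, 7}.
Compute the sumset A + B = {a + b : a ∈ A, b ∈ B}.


A + B = {a + b : a ∈ A, b ∈ B}.
Enumerate all |A|·|B| = 4·2 = 8 pairs (a, b) and collect distinct sums.
a = -8: -8+-1=-9, -8+7=-1
a = -6: -6+-1=-7, -6+7=1
a = -2: -2+-1=-3, -2+7=5
a = 11: 11+-1=10, 11+7=18
Collecting distinct sums: A + B = {-9, -7, -3, -1, 1, 5, 10, 18}
|A + B| = 8

A + B = {-9, -7, -3, -1, 1, 5, 10, 18}


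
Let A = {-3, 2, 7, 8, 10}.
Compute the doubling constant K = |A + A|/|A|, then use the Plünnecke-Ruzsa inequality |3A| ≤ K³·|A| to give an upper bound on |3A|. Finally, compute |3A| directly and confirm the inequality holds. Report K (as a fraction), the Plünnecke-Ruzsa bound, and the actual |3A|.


|A| = 5.
Step 1: Compute A + A by enumerating all 25 pairs.
A + A = {-6, -1, 4, 5, 7, 9, 10, 12, 14, 15, 16, 17, 18, 20}, so |A + A| = 14.
Step 2: Doubling constant K = |A + A|/|A| = 14/5 = 14/5 ≈ 2.8000.
Step 3: Plünnecke-Ruzsa gives |3A| ≤ K³·|A| = (2.8000)³ · 5 ≈ 109.7600.
Step 4: Compute 3A = A + A + A directly by enumerating all triples (a,b,c) ∈ A³; |3A| = 27.
Step 5: Check 27 ≤ 109.7600? Yes ✓.

K = 14/5, Plünnecke-Ruzsa bound K³|A| ≈ 109.7600, |3A| = 27, inequality holds.


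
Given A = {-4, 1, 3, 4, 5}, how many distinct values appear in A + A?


A + A = {a + a' : a, a' ∈ A}; |A| = 5.
General bounds: 2|A| - 1 ≤ |A + A| ≤ |A|(|A|+1)/2, i.e. 9 ≤ |A + A| ≤ 15.
Lower bound 2|A|-1 is attained iff A is an arithmetic progression.
Enumerate sums a + a' for a ≤ a' (symmetric, so this suffices):
a = -4: -4+-4=-8, -4+1=-3, -4+3=-1, -4+4=0, -4+5=1
a = 1: 1+1=2, 1+3=4, 1+4=5, 1+5=6
a = 3: 3+3=6, 3+4=7, 3+5=8
a = 4: 4+4=8, 4+5=9
a = 5: 5+5=10
Distinct sums: {-8, -3, -1, 0, 1, 2, 4, 5, 6, 7, 8, 9, 10}
|A + A| = 13

|A + A| = 13


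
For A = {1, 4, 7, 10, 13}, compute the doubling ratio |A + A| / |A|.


|A| = 5.
Compute A + A by enumerating all 25 pairs.
A + A = {2, 5, 8, 11, 14, 17, 20, 23, 26}, so |A + A| = 9.
K = |A + A| / |A| = 9/5 (already in lowest terms) ≈ 1.8000.
Reference: AP of size 5 gives K = 9/5 ≈ 1.8000; a fully generic set of size 5 gives K ≈ 3.0000.

|A| = 5, |A + A| = 9, K = 9/5.


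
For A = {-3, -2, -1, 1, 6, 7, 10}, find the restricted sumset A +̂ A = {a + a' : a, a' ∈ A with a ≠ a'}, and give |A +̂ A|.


Restricted sumset: A +̂ A = {a + a' : a ∈ A, a' ∈ A, a ≠ a'}.
Equivalently, take A + A and drop any sum 2a that is achievable ONLY as a + a for a ∈ A (i.e. sums representable only with equal summands).
Enumerate pairs (a, a') with a < a' (symmetric, so each unordered pair gives one sum; this covers all a ≠ a'):
  -3 + -2 = -5
  -3 + -1 = -4
  -3 + 1 = -2
  -3 + 6 = 3
  -3 + 7 = 4
  -3 + 10 = 7
  -2 + -1 = -3
  -2 + 1 = -1
  -2 + 6 = 4
  -2 + 7 = 5
  -2 + 10 = 8
  -1 + 1 = 0
  -1 + 6 = 5
  -1 + 7 = 6
  -1 + 10 = 9
  1 + 6 = 7
  1 + 7 = 8
  1 + 10 = 11
  6 + 7 = 13
  6 + 10 = 16
  7 + 10 = 17
Collected distinct sums: {-5, -4, -3, -2, -1, 0, 3, 4, 5, 6, 7, 8, 9, 11, 13, 16, 17}
|A +̂ A| = 17
(Reference bound: |A +̂ A| ≥ 2|A| - 3 for |A| ≥ 2, with |A| = 7 giving ≥ 11.)

|A +̂ A| = 17


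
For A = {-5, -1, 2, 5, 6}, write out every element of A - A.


A - A = {a - a' : a, a' ∈ A}.
Compute a - a' for each ordered pair (a, a'):
a = -5: -5--5=0, -5--1=-4, -5-2=-7, -5-5=-10, -5-6=-11
a = -1: -1--5=4, -1--1=0, -1-2=-3, -1-5=-6, -1-6=-7
a = 2: 2--5=7, 2--1=3, 2-2=0, 2-5=-3, 2-6=-4
a = 5: 5--5=10, 5--1=6, 5-2=3, 5-5=0, 5-6=-1
a = 6: 6--5=11, 6--1=7, 6-2=4, 6-5=1, 6-6=0
Collecting distinct values (and noting 0 appears from a-a):
A - A = {-11, -10, -7, -6, -4, -3, -1, 0, 1, 3, 4, 6, 7, 10, 11}
|A - A| = 15

A - A = {-11, -10, -7, -6, -4, -3, -1, 0, 1, 3, 4, 6, 7, 10, 11}


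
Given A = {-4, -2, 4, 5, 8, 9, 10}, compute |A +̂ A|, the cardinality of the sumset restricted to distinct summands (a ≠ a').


Restricted sumset: A +̂ A = {a + a' : a ∈ A, a' ∈ A, a ≠ a'}.
Equivalently, take A + A and drop any sum 2a that is achievable ONLY as a + a for a ∈ A (i.e. sums representable only with equal summands).
Enumerate pairs (a, a') with a < a' (symmetric, so each unordered pair gives one sum; this covers all a ≠ a'):
  -4 + -2 = -6
  -4 + 4 = 0
  -4 + 5 = 1
  -4 + 8 = 4
  -4 + 9 = 5
  -4 + 10 = 6
  -2 + 4 = 2
  -2 + 5 = 3
  -2 + 8 = 6
  -2 + 9 = 7
  -2 + 10 = 8
  4 + 5 = 9
  4 + 8 = 12
  4 + 9 = 13
  4 + 10 = 14
  5 + 8 = 13
  5 + 9 = 14
  5 + 10 = 15
  8 + 9 = 17
  8 + 10 = 18
  9 + 10 = 19
Collected distinct sums: {-6, 0, 1, 2, 3, 4, 5, 6, 7, 8, 9, 12, 13, 14, 15, 17, 18, 19}
|A +̂ A| = 18
(Reference bound: |A +̂ A| ≥ 2|A| - 3 for |A| ≥ 2, with |A| = 7 giving ≥ 11.)

|A +̂ A| = 18


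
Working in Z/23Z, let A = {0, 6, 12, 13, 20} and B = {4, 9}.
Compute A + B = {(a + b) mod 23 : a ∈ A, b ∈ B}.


Work in Z/23Z: reduce every sum a + b modulo 23.
Enumerate all 10 pairs:
a = 0: 0+4=4, 0+9=9
a = 6: 6+4=10, 6+9=15
a = 12: 12+4=16, 12+9=21
a = 13: 13+4=17, 13+9=22
a = 20: 20+4=1, 20+9=6
Distinct residues collected: {1, 4, 6, 9, 10, 15, 16, 17, 21, 22}
|A + B| = 10 (out of 23 total residues).

A + B = {1, 4, 6, 9, 10, 15, 16, 17, 21, 22}


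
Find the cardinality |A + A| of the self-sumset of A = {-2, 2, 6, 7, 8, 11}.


A + A = {a + a' : a, a' ∈ A}; |A| = 6.
General bounds: 2|A| - 1 ≤ |A + A| ≤ |A|(|A|+1)/2, i.e. 11 ≤ |A + A| ≤ 21.
Lower bound 2|A|-1 is attained iff A is an arithmetic progression.
Enumerate sums a + a' for a ≤ a' (symmetric, so this suffices):
a = -2: -2+-2=-4, -2+2=0, -2+6=4, -2+7=5, -2+8=6, -2+11=9
a = 2: 2+2=4, 2+6=8, 2+7=9, 2+8=10, 2+11=13
a = 6: 6+6=12, 6+7=13, 6+8=14, 6+11=17
a = 7: 7+7=14, 7+8=15, 7+11=18
a = 8: 8+8=16, 8+11=19
a = 11: 11+11=22
Distinct sums: {-4, 0, 4, 5, 6, 8, 9, 10, 12, 13, 14, 15, 16, 17, 18, 19, 22}
|A + A| = 17

|A + A| = 17


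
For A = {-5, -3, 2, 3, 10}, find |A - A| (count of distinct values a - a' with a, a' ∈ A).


A - A = {a - a' : a, a' ∈ A}; |A| = 5.
Bounds: 2|A|-1 ≤ |A - A| ≤ |A|² - |A| + 1, i.e. 9 ≤ |A - A| ≤ 21.
Note: 0 ∈ A - A always (from a - a). The set is symmetric: if d ∈ A - A then -d ∈ A - A.
Enumerate nonzero differences d = a - a' with a > a' (then include -d):
Positive differences: {1, 2, 5, 6, 7, 8, 13, 15}
Full difference set: {0} ∪ (positive diffs) ∪ (negative diffs).
|A - A| = 1 + 2·8 = 17 (matches direct enumeration: 17).

|A - A| = 17


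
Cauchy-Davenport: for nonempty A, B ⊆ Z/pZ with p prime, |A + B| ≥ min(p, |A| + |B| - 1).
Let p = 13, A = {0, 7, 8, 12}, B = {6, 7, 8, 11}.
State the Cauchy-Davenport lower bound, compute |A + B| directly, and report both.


Cauchy-Davenport: |A + B| ≥ min(p, |A| + |B| - 1) for A, B nonempty in Z/pZ.
|A| = 4, |B| = 4, p = 13.
CD lower bound = min(13, 4 + 4 - 1) = min(13, 7) = 7.
Compute A + B mod 13 directly:
a = 0: 0+6=6, 0+7=7, 0+8=8, 0+11=11
a = 7: 7+6=0, 7+7=1, 7+8=2, 7+11=5
a = 8: 8+6=1, 8+7=2, 8+8=3, 8+11=6
a = 12: 12+6=5, 12+7=6, 12+8=7, 12+11=10
A + B = {0, 1, 2, 3, 5, 6, 7, 8, 10, 11}, so |A + B| = 10.
Verify: 10 ≥ 7? Yes ✓.

CD lower bound = 7, actual |A + B| = 10.


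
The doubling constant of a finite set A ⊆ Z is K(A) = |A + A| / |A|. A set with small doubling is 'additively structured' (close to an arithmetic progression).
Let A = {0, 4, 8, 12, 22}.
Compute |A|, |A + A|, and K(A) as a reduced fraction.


|A| = 5.
Compute A + A by enumerating all 25 pairs.
A + A = {0, 4, 8, 12, 16, 20, 22, 24, 26, 30, 34, 44}, so |A + A| = 12.
K = |A + A| / |A| = 12/5 (already in lowest terms) ≈ 2.4000.
Reference: AP of size 5 gives K = 9/5 ≈ 1.8000; a fully generic set of size 5 gives K ≈ 3.0000.

|A| = 5, |A + A| = 12, K = 12/5.


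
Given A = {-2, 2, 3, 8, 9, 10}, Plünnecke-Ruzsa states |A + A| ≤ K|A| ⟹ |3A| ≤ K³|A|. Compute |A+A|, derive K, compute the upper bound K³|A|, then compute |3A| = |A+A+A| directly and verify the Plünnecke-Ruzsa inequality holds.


|A| = 6.
Step 1: Compute A + A by enumerating all 36 pairs.
A + A = {-4, 0, 1, 4, 5, 6, 7, 8, 10, 11, 12, 13, 16, 17, 18, 19, 20}, so |A + A| = 17.
Step 2: Doubling constant K = |A + A|/|A| = 17/6 = 17/6 ≈ 2.8333.
Step 3: Plünnecke-Ruzsa gives |3A| ≤ K³·|A| = (2.8333)³ · 6 ≈ 136.4722.
Step 4: Compute 3A = A + A + A directly by enumerating all triples (a,b,c) ∈ A³; |3A| = 32.
Step 5: Check 32 ≤ 136.4722? Yes ✓.

K = 17/6, Plünnecke-Ruzsa bound K³|A| ≈ 136.4722, |3A| = 32, inequality holds.


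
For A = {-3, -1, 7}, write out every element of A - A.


A - A = {a - a' : a, a' ∈ A}.
Compute a - a' for each ordered pair (a, a'):
a = -3: -3--3=0, -3--1=-2, -3-7=-10
a = -1: -1--3=2, -1--1=0, -1-7=-8
a = 7: 7--3=10, 7--1=8, 7-7=0
Collecting distinct values (and noting 0 appears from a-a):
A - A = {-10, -8, -2, 0, 2, 8, 10}
|A - A| = 7

A - A = {-10, -8, -2, 0, 2, 8, 10}


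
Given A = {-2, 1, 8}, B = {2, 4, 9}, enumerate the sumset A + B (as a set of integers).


A + B = {a + b : a ∈ A, b ∈ B}.
Enumerate all |A|·|B| = 3·3 = 9 pairs (a, b) and collect distinct sums.
a = -2: -2+2=0, -2+4=2, -2+9=7
a = 1: 1+2=3, 1+4=5, 1+9=10
a = 8: 8+2=10, 8+4=12, 8+9=17
Collecting distinct sums: A + B = {0, 2, 3, 5, 7, 10, 12, 17}
|A + B| = 8

A + B = {0, 2, 3, 5, 7, 10, 12, 17}


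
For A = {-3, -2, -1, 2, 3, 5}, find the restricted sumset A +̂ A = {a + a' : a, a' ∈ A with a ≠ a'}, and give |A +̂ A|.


Restricted sumset: A +̂ A = {a + a' : a ∈ A, a' ∈ A, a ≠ a'}.
Equivalently, take A + A and drop any sum 2a that is achievable ONLY as a + a for a ∈ A (i.e. sums representable only with equal summands).
Enumerate pairs (a, a') with a < a' (symmetric, so each unordered pair gives one sum; this covers all a ≠ a'):
  -3 + -2 = -5
  -3 + -1 = -4
  -3 + 2 = -1
  -3 + 3 = 0
  -3 + 5 = 2
  -2 + -1 = -3
  -2 + 2 = 0
  -2 + 3 = 1
  -2 + 5 = 3
  -1 + 2 = 1
  -1 + 3 = 2
  -1 + 5 = 4
  2 + 3 = 5
  2 + 5 = 7
  3 + 5 = 8
Collected distinct sums: {-5, -4, -3, -1, 0, 1, 2, 3, 4, 5, 7, 8}
|A +̂ A| = 12
(Reference bound: |A +̂ A| ≥ 2|A| - 3 for |A| ≥ 2, with |A| = 6 giving ≥ 9.)

|A +̂ A| = 12


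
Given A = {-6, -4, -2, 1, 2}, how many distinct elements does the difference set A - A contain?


A - A = {a - a' : a, a' ∈ A}; |A| = 5.
Bounds: 2|A|-1 ≤ |A - A| ≤ |A|² - |A| + 1, i.e. 9 ≤ |A - A| ≤ 21.
Note: 0 ∈ A - A always (from a - a). The set is symmetric: if d ∈ A - A then -d ∈ A - A.
Enumerate nonzero differences d = a - a' with a > a' (then include -d):
Positive differences: {1, 2, 3, 4, 5, 6, 7, 8}
Full difference set: {0} ∪ (positive diffs) ∪ (negative diffs).
|A - A| = 1 + 2·8 = 17 (matches direct enumeration: 17).

|A - A| = 17


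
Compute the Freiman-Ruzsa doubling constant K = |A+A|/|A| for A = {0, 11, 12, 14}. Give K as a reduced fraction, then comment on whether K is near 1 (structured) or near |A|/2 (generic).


|A| = 4.
Compute A + A by enumerating all 16 pairs.
A + A = {0, 11, 12, 14, 22, 23, 24, 25, 26, 28}, so |A + A| = 10.
K = |A + A| / |A| = 10/4 = 5/2 ≈ 2.5000.
Reference: AP of size 4 gives K = 7/4 ≈ 1.7500; a fully generic set of size 4 gives K ≈ 2.5000.

|A| = 4, |A + A| = 10, K = 10/4 = 5/2.


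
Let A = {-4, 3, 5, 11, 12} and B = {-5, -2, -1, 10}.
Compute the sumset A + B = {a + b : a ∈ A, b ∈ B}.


A + B = {a + b : a ∈ A, b ∈ B}.
Enumerate all |A|·|B| = 5·4 = 20 pairs (a, b) and collect distinct sums.
a = -4: -4+-5=-9, -4+-2=-6, -4+-1=-5, -4+10=6
a = 3: 3+-5=-2, 3+-2=1, 3+-1=2, 3+10=13
a = 5: 5+-5=0, 5+-2=3, 5+-1=4, 5+10=15
a = 11: 11+-5=6, 11+-2=9, 11+-1=10, 11+10=21
a = 12: 12+-5=7, 12+-2=10, 12+-1=11, 12+10=22
Collecting distinct sums: A + B = {-9, -6, -5, -2, 0, 1, 2, 3, 4, 6, 7, 9, 10, 11, 13, 15, 21, 22}
|A + B| = 18

A + B = {-9, -6, -5, -2, 0, 1, 2, 3, 4, 6, 7, 9, 10, 11, 13, 15, 21, 22}


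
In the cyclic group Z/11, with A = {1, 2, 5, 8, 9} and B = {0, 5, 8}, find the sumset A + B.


Work in Z/11Z: reduce every sum a + b modulo 11.
Enumerate all 15 pairs:
a = 1: 1+0=1, 1+5=6, 1+8=9
a = 2: 2+0=2, 2+5=7, 2+8=10
a = 5: 5+0=5, 5+5=10, 5+8=2
a = 8: 8+0=8, 8+5=2, 8+8=5
a = 9: 9+0=9, 9+5=3, 9+8=6
Distinct residues collected: {1, 2, 3, 5, 6, 7, 8, 9, 10}
|A + B| = 9 (out of 11 total residues).

A + B = {1, 2, 3, 5, 6, 7, 8, 9, 10}


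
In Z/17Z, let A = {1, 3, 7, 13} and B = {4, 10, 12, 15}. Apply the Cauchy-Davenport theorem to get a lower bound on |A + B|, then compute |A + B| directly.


Cauchy-Davenport: |A + B| ≥ min(p, |A| + |B| - 1) for A, B nonempty in Z/pZ.
|A| = 4, |B| = 4, p = 17.
CD lower bound = min(17, 4 + 4 - 1) = min(17, 7) = 7.
Compute A + B mod 17 directly:
a = 1: 1+4=5, 1+10=11, 1+12=13, 1+15=16
a = 3: 3+4=7, 3+10=13, 3+12=15, 3+15=1
a = 7: 7+4=11, 7+10=0, 7+12=2, 7+15=5
a = 13: 13+4=0, 13+10=6, 13+12=8, 13+15=11
A + B = {0, 1, 2, 5, 6, 7, 8, 11, 13, 15, 16}, so |A + B| = 11.
Verify: 11 ≥ 7? Yes ✓.

CD lower bound = 7, actual |A + B| = 11.


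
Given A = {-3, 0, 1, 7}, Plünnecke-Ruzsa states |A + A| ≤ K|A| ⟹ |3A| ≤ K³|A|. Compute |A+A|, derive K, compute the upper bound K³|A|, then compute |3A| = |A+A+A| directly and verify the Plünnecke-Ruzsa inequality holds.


|A| = 4.
Step 1: Compute A + A by enumerating all 16 pairs.
A + A = {-6, -3, -2, 0, 1, 2, 4, 7, 8, 14}, so |A + A| = 10.
Step 2: Doubling constant K = |A + A|/|A| = 10/4 = 10/4 ≈ 2.5000.
Step 3: Plünnecke-Ruzsa gives |3A| ≤ K³·|A| = (2.5000)³ · 4 ≈ 62.5000.
Step 4: Compute 3A = A + A + A directly by enumerating all triples (a,b,c) ∈ A³; |3A| = 19.
Step 5: Check 19 ≤ 62.5000? Yes ✓.

K = 10/4, Plünnecke-Ruzsa bound K³|A| ≈ 62.5000, |3A| = 19, inequality holds.


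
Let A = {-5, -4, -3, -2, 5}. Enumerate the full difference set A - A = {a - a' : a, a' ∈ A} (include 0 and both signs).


A - A = {a - a' : a, a' ∈ A}.
Compute a - a' for each ordered pair (a, a'):
a = -5: -5--5=0, -5--4=-1, -5--3=-2, -5--2=-3, -5-5=-10
a = -4: -4--5=1, -4--4=0, -4--3=-1, -4--2=-2, -4-5=-9
a = -3: -3--5=2, -3--4=1, -3--3=0, -3--2=-1, -3-5=-8
a = -2: -2--5=3, -2--4=2, -2--3=1, -2--2=0, -2-5=-7
a = 5: 5--5=10, 5--4=9, 5--3=8, 5--2=7, 5-5=0
Collecting distinct values (and noting 0 appears from a-a):
A - A = {-10, -9, -8, -7, -3, -2, -1, 0, 1, 2, 3, 7, 8, 9, 10}
|A - A| = 15

A - A = {-10, -9, -8, -7, -3, -2, -1, 0, 1, 2, 3, 7, 8, 9, 10}


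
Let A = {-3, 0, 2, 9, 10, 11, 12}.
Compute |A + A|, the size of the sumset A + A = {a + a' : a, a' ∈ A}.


A + A = {a + a' : a, a' ∈ A}; |A| = 7.
General bounds: 2|A| - 1 ≤ |A + A| ≤ |A|(|A|+1)/2, i.e. 13 ≤ |A + A| ≤ 28.
Lower bound 2|A|-1 is attained iff A is an arithmetic progression.
Enumerate sums a + a' for a ≤ a' (symmetric, so this suffices):
a = -3: -3+-3=-6, -3+0=-3, -3+2=-1, -3+9=6, -3+10=7, -3+11=8, -3+12=9
a = 0: 0+0=0, 0+2=2, 0+9=9, 0+10=10, 0+11=11, 0+12=12
a = 2: 2+2=4, 2+9=11, 2+10=12, 2+11=13, 2+12=14
a = 9: 9+9=18, 9+10=19, 9+11=20, 9+12=21
a = 10: 10+10=20, 10+11=21, 10+12=22
a = 11: 11+11=22, 11+12=23
a = 12: 12+12=24
Distinct sums: {-6, -3, -1, 0, 2, 4, 6, 7, 8, 9, 10, 11, 12, 13, 14, 18, 19, 20, 21, 22, 23, 24}
|A + A| = 22

|A + A| = 22


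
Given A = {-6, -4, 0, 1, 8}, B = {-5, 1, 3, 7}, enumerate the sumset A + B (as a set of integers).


A + B = {a + b : a ∈ A, b ∈ B}.
Enumerate all |A|·|B| = 5·4 = 20 pairs (a, b) and collect distinct sums.
a = -6: -6+-5=-11, -6+1=-5, -6+3=-3, -6+7=1
a = -4: -4+-5=-9, -4+1=-3, -4+3=-1, -4+7=3
a = 0: 0+-5=-5, 0+1=1, 0+3=3, 0+7=7
a = 1: 1+-5=-4, 1+1=2, 1+3=4, 1+7=8
a = 8: 8+-5=3, 8+1=9, 8+3=11, 8+7=15
Collecting distinct sums: A + B = {-11, -9, -5, -4, -3, -1, 1, 2, 3, 4, 7, 8, 9, 11, 15}
|A + B| = 15

A + B = {-11, -9, -5, -4, -3, -1, 1, 2, 3, 4, 7, 8, 9, 11, 15}


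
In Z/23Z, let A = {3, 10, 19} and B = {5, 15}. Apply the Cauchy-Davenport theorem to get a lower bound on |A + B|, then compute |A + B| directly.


Cauchy-Davenport: |A + B| ≥ min(p, |A| + |B| - 1) for A, B nonempty in Z/pZ.
|A| = 3, |B| = 2, p = 23.
CD lower bound = min(23, 3 + 2 - 1) = min(23, 4) = 4.
Compute A + B mod 23 directly:
a = 3: 3+5=8, 3+15=18
a = 10: 10+5=15, 10+15=2
a = 19: 19+5=1, 19+15=11
A + B = {1, 2, 8, 11, 15, 18}, so |A + B| = 6.
Verify: 6 ≥ 4? Yes ✓.

CD lower bound = 4, actual |A + B| = 6.


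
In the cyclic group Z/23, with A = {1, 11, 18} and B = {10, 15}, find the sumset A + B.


Work in Z/23Z: reduce every sum a + b modulo 23.
Enumerate all 6 pairs:
a = 1: 1+10=11, 1+15=16
a = 11: 11+10=21, 11+15=3
a = 18: 18+10=5, 18+15=10
Distinct residues collected: {3, 5, 10, 11, 16, 21}
|A + B| = 6 (out of 23 total residues).

A + B = {3, 5, 10, 11, 16, 21}


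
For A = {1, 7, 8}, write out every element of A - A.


A - A = {a - a' : a, a' ∈ A}.
Compute a - a' for each ordered pair (a, a'):
a = 1: 1-1=0, 1-7=-6, 1-8=-7
a = 7: 7-1=6, 7-7=0, 7-8=-1
a = 8: 8-1=7, 8-7=1, 8-8=0
Collecting distinct values (and noting 0 appears from a-a):
A - A = {-7, -6, -1, 0, 1, 6, 7}
|A - A| = 7

A - A = {-7, -6, -1, 0, 1, 6, 7}


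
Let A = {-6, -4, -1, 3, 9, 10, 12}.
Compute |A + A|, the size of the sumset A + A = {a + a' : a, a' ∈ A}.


A + A = {a + a' : a, a' ∈ A}; |A| = 7.
General bounds: 2|A| - 1 ≤ |A + A| ≤ |A|(|A|+1)/2, i.e. 13 ≤ |A + A| ≤ 28.
Lower bound 2|A|-1 is attained iff A is an arithmetic progression.
Enumerate sums a + a' for a ≤ a' (symmetric, so this suffices):
a = -6: -6+-6=-12, -6+-4=-10, -6+-1=-7, -6+3=-3, -6+9=3, -6+10=4, -6+12=6
a = -4: -4+-4=-8, -4+-1=-5, -4+3=-1, -4+9=5, -4+10=6, -4+12=8
a = -1: -1+-1=-2, -1+3=2, -1+9=8, -1+10=9, -1+12=11
a = 3: 3+3=6, 3+9=12, 3+10=13, 3+12=15
a = 9: 9+9=18, 9+10=19, 9+12=21
a = 10: 10+10=20, 10+12=22
a = 12: 12+12=24
Distinct sums: {-12, -10, -8, -7, -5, -3, -2, -1, 2, 3, 4, 5, 6, 8, 9, 11, 12, 13, 15, 18, 19, 20, 21, 22, 24}
|A + A| = 25

|A + A| = 25


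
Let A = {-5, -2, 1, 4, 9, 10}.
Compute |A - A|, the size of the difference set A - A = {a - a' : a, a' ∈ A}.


A - A = {a - a' : a, a' ∈ A}; |A| = 6.
Bounds: 2|A|-1 ≤ |A - A| ≤ |A|² - |A| + 1, i.e. 11 ≤ |A - A| ≤ 31.
Note: 0 ∈ A - A always (from a - a). The set is symmetric: if d ∈ A - A then -d ∈ A - A.
Enumerate nonzero differences d = a - a' with a > a' (then include -d):
Positive differences: {1, 3, 5, 6, 8, 9, 11, 12, 14, 15}
Full difference set: {0} ∪ (positive diffs) ∪ (negative diffs).
|A - A| = 1 + 2·10 = 21 (matches direct enumeration: 21).

|A - A| = 21


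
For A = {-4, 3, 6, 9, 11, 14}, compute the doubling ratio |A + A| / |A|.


|A| = 6.
Compute A + A by enumerating all 36 pairs.
A + A = {-8, -1, 2, 5, 6, 7, 9, 10, 12, 14, 15, 17, 18, 20, 22, 23, 25, 28}, so |A + A| = 18.
K = |A + A| / |A| = 18/6 = 3/1 ≈ 3.0000.
Reference: AP of size 6 gives K = 11/6 ≈ 1.8333; a fully generic set of size 6 gives K ≈ 3.5000.

|A| = 6, |A + A| = 18, K = 18/6 = 3/1.


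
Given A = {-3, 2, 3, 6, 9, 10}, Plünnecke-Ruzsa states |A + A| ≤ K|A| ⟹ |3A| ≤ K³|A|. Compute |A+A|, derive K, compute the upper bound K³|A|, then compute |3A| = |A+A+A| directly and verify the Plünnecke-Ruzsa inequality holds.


|A| = 6.
Step 1: Compute A + A by enumerating all 36 pairs.
A + A = {-6, -1, 0, 3, 4, 5, 6, 7, 8, 9, 11, 12, 13, 15, 16, 18, 19, 20}, so |A + A| = 18.
Step 2: Doubling constant K = |A + A|/|A| = 18/6 = 18/6 ≈ 3.0000.
Step 3: Plünnecke-Ruzsa gives |3A| ≤ K³·|A| = (3.0000)³ · 6 ≈ 162.0000.
Step 4: Compute 3A = A + A + A directly by enumerating all triples (a,b,c) ∈ A³; |3A| = 34.
Step 5: Check 34 ≤ 162.0000? Yes ✓.

K = 18/6, Plünnecke-Ruzsa bound K³|A| ≈ 162.0000, |3A| = 34, inequality holds.


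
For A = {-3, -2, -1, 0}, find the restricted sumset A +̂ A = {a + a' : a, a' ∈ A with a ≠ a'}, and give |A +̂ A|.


Restricted sumset: A +̂ A = {a + a' : a ∈ A, a' ∈ A, a ≠ a'}.
Equivalently, take A + A and drop any sum 2a that is achievable ONLY as a + a for a ∈ A (i.e. sums representable only with equal summands).
Enumerate pairs (a, a') with a < a' (symmetric, so each unordered pair gives one sum; this covers all a ≠ a'):
  -3 + -2 = -5
  -3 + -1 = -4
  -3 + 0 = -3
  -2 + -1 = -3
  -2 + 0 = -2
  -1 + 0 = -1
Collected distinct sums: {-5, -4, -3, -2, -1}
|A +̂ A| = 5
(Reference bound: |A +̂ A| ≥ 2|A| - 3 for |A| ≥ 2, with |A| = 4 giving ≥ 5.)

|A +̂ A| = 5


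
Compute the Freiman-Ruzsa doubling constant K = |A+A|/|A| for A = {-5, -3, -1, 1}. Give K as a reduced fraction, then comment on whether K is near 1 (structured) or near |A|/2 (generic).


|A| = 4.
Compute A + A by enumerating all 16 pairs.
A + A = {-10, -8, -6, -4, -2, 0, 2}, so |A + A| = 7.
K = |A + A| / |A| = 7/4 (already in lowest terms) ≈ 1.7500.
Reference: AP of size 4 gives K = 7/4 ≈ 1.7500; a fully generic set of size 4 gives K ≈ 2.5000.

|A| = 4, |A + A| = 7, K = 7/4.


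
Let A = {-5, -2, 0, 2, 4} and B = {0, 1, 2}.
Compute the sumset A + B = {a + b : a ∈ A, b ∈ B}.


A + B = {a + b : a ∈ A, b ∈ B}.
Enumerate all |A|·|B| = 5·3 = 15 pairs (a, b) and collect distinct sums.
a = -5: -5+0=-5, -5+1=-4, -5+2=-3
a = -2: -2+0=-2, -2+1=-1, -2+2=0
a = 0: 0+0=0, 0+1=1, 0+2=2
a = 2: 2+0=2, 2+1=3, 2+2=4
a = 4: 4+0=4, 4+1=5, 4+2=6
Collecting distinct sums: A + B = {-5, -4, -3, -2, -1, 0, 1, 2, 3, 4, 5, 6}
|A + B| = 12

A + B = {-5, -4, -3, -2, -1, 0, 1, 2, 3, 4, 5, 6}


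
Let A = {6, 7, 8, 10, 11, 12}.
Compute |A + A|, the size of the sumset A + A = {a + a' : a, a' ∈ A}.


A + A = {a + a' : a, a' ∈ A}; |A| = 6.
General bounds: 2|A| - 1 ≤ |A + A| ≤ |A|(|A|+1)/2, i.e. 11 ≤ |A + A| ≤ 21.
Lower bound 2|A|-1 is attained iff A is an arithmetic progression.
Enumerate sums a + a' for a ≤ a' (symmetric, so this suffices):
a = 6: 6+6=12, 6+7=13, 6+8=14, 6+10=16, 6+11=17, 6+12=18
a = 7: 7+7=14, 7+8=15, 7+10=17, 7+11=18, 7+12=19
a = 8: 8+8=16, 8+10=18, 8+11=19, 8+12=20
a = 10: 10+10=20, 10+11=21, 10+12=22
a = 11: 11+11=22, 11+12=23
a = 12: 12+12=24
Distinct sums: {12, 13, 14, 15, 16, 17, 18, 19, 20, 21, 22, 23, 24}
|A + A| = 13

|A + A| = 13


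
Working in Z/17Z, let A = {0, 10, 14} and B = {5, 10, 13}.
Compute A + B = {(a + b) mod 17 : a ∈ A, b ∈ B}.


Work in Z/17Z: reduce every sum a + b modulo 17.
Enumerate all 9 pairs:
a = 0: 0+5=5, 0+10=10, 0+13=13
a = 10: 10+5=15, 10+10=3, 10+13=6
a = 14: 14+5=2, 14+10=7, 14+13=10
Distinct residues collected: {2, 3, 5, 6, 7, 10, 13, 15}
|A + B| = 8 (out of 17 total residues).

A + B = {2, 3, 5, 6, 7, 10, 13, 15}


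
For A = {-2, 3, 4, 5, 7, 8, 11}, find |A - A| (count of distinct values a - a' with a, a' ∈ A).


A - A = {a - a' : a, a' ∈ A}; |A| = 7.
Bounds: 2|A|-1 ≤ |A - A| ≤ |A|² - |A| + 1, i.e. 13 ≤ |A - A| ≤ 43.
Note: 0 ∈ A - A always (from a - a). The set is symmetric: if d ∈ A - A then -d ∈ A - A.
Enumerate nonzero differences d = a - a' with a > a' (then include -d):
Positive differences: {1, 2, 3, 4, 5, 6, 7, 8, 9, 10, 13}
Full difference set: {0} ∪ (positive diffs) ∪ (negative diffs).
|A - A| = 1 + 2·11 = 23 (matches direct enumeration: 23).

|A - A| = 23


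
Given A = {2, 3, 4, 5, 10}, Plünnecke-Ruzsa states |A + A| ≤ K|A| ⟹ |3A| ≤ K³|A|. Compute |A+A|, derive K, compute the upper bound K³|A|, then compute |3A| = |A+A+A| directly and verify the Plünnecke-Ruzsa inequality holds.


|A| = 5.
Step 1: Compute A + A by enumerating all 25 pairs.
A + A = {4, 5, 6, 7, 8, 9, 10, 12, 13, 14, 15, 20}, so |A + A| = 12.
Step 2: Doubling constant K = |A + A|/|A| = 12/5 = 12/5 ≈ 2.4000.
Step 3: Plünnecke-Ruzsa gives |3A| ≤ K³·|A| = (2.4000)³ · 5 ≈ 69.1200.
Step 4: Compute 3A = A + A + A directly by enumerating all triples (a,b,c) ∈ A³; |3A| = 20.
Step 5: Check 20 ≤ 69.1200? Yes ✓.

K = 12/5, Plünnecke-Ruzsa bound K³|A| ≈ 69.1200, |3A| = 20, inequality holds.


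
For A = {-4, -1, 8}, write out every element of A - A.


A - A = {a - a' : a, a' ∈ A}.
Compute a - a' for each ordered pair (a, a'):
a = -4: -4--4=0, -4--1=-3, -4-8=-12
a = -1: -1--4=3, -1--1=0, -1-8=-9
a = 8: 8--4=12, 8--1=9, 8-8=0
Collecting distinct values (and noting 0 appears from a-a):
A - A = {-12, -9, -3, 0, 3, 9, 12}
|A - A| = 7

A - A = {-12, -9, -3, 0, 3, 9, 12}


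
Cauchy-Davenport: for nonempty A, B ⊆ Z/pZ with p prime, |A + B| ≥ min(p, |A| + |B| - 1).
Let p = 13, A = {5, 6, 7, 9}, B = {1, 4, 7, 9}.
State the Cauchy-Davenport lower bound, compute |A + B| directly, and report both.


Cauchy-Davenport: |A + B| ≥ min(p, |A| + |B| - 1) for A, B nonempty in Z/pZ.
|A| = 4, |B| = 4, p = 13.
CD lower bound = min(13, 4 + 4 - 1) = min(13, 7) = 7.
Compute A + B mod 13 directly:
a = 5: 5+1=6, 5+4=9, 5+7=12, 5+9=1
a = 6: 6+1=7, 6+4=10, 6+7=0, 6+9=2
a = 7: 7+1=8, 7+4=11, 7+7=1, 7+9=3
a = 9: 9+1=10, 9+4=0, 9+7=3, 9+9=5
A + B = {0, 1, 2, 3, 5, 6, 7, 8, 9, 10, 11, 12}, so |A + B| = 12.
Verify: 12 ≥ 7? Yes ✓.

CD lower bound = 7, actual |A + B| = 12.


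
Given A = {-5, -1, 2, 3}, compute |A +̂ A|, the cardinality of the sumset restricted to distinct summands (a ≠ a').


Restricted sumset: A +̂ A = {a + a' : a ∈ A, a' ∈ A, a ≠ a'}.
Equivalently, take A + A and drop any sum 2a that is achievable ONLY as a + a for a ∈ A (i.e. sums representable only with equal summands).
Enumerate pairs (a, a') with a < a' (symmetric, so each unordered pair gives one sum; this covers all a ≠ a'):
  -5 + -1 = -6
  -5 + 2 = -3
  -5 + 3 = -2
  -1 + 2 = 1
  -1 + 3 = 2
  2 + 3 = 5
Collected distinct sums: {-6, -3, -2, 1, 2, 5}
|A +̂ A| = 6
(Reference bound: |A +̂ A| ≥ 2|A| - 3 for |A| ≥ 2, with |A| = 4 giving ≥ 5.)

|A +̂ A| = 6


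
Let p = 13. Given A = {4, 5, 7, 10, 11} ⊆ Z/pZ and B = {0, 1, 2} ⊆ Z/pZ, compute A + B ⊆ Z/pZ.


Work in Z/13Z: reduce every sum a + b modulo 13.
Enumerate all 15 pairs:
a = 4: 4+0=4, 4+1=5, 4+2=6
a = 5: 5+0=5, 5+1=6, 5+2=7
a = 7: 7+0=7, 7+1=8, 7+2=9
a = 10: 10+0=10, 10+1=11, 10+2=12
a = 11: 11+0=11, 11+1=12, 11+2=0
Distinct residues collected: {0, 4, 5, 6, 7, 8, 9, 10, 11, 12}
|A + B| = 10 (out of 13 total residues).

A + B = {0, 4, 5, 6, 7, 8, 9, 10, 11, 12}


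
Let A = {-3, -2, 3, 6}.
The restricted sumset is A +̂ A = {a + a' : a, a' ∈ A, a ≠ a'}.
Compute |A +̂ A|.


Restricted sumset: A +̂ A = {a + a' : a ∈ A, a' ∈ A, a ≠ a'}.
Equivalently, take A + A and drop any sum 2a that is achievable ONLY as a + a for a ∈ A (i.e. sums representable only with equal summands).
Enumerate pairs (a, a') with a < a' (symmetric, so each unordered pair gives one sum; this covers all a ≠ a'):
  -3 + -2 = -5
  -3 + 3 = 0
  -3 + 6 = 3
  -2 + 3 = 1
  -2 + 6 = 4
  3 + 6 = 9
Collected distinct sums: {-5, 0, 1, 3, 4, 9}
|A +̂ A| = 6
(Reference bound: |A +̂ A| ≥ 2|A| - 3 for |A| ≥ 2, with |A| = 4 giving ≥ 5.)

|A +̂ A| = 6


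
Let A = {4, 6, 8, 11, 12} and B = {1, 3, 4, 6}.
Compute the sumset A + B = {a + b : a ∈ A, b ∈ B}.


A + B = {a + b : a ∈ A, b ∈ B}.
Enumerate all |A|·|B| = 5·4 = 20 pairs (a, b) and collect distinct sums.
a = 4: 4+1=5, 4+3=7, 4+4=8, 4+6=10
a = 6: 6+1=7, 6+3=9, 6+4=10, 6+6=12
a = 8: 8+1=9, 8+3=11, 8+4=12, 8+6=14
a = 11: 11+1=12, 11+3=14, 11+4=15, 11+6=17
a = 12: 12+1=13, 12+3=15, 12+4=16, 12+6=18
Collecting distinct sums: A + B = {5, 7, 8, 9, 10, 11, 12, 13, 14, 15, 16, 17, 18}
|A + B| = 13

A + B = {5, 7, 8, 9, 10, 11, 12, 13, 14, 15, 16, 17, 18}


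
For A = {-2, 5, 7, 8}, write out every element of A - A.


A - A = {a - a' : a, a' ∈ A}.
Compute a - a' for each ordered pair (a, a'):
a = -2: -2--2=0, -2-5=-7, -2-7=-9, -2-8=-10
a = 5: 5--2=7, 5-5=0, 5-7=-2, 5-8=-3
a = 7: 7--2=9, 7-5=2, 7-7=0, 7-8=-1
a = 8: 8--2=10, 8-5=3, 8-7=1, 8-8=0
Collecting distinct values (and noting 0 appears from a-a):
A - A = {-10, -9, -7, -3, -2, -1, 0, 1, 2, 3, 7, 9, 10}
|A - A| = 13

A - A = {-10, -9, -7, -3, -2, -1, 0, 1, 2, 3, 7, 9, 10}


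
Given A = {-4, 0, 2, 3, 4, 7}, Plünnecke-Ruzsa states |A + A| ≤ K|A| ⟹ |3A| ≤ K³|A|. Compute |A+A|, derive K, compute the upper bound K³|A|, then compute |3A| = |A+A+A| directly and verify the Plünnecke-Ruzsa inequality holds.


|A| = 6.
Step 1: Compute A + A by enumerating all 36 pairs.
A + A = {-8, -4, -2, -1, 0, 2, 3, 4, 5, 6, 7, 8, 9, 10, 11, 14}, so |A + A| = 16.
Step 2: Doubling constant K = |A + A|/|A| = 16/6 = 16/6 ≈ 2.6667.
Step 3: Plünnecke-Ruzsa gives |3A| ≤ K³·|A| = (2.6667)³ · 6 ≈ 113.7778.
Step 4: Compute 3A = A + A + A directly by enumerating all triples (a,b,c) ∈ A³; |3A| = 27.
Step 5: Check 27 ≤ 113.7778? Yes ✓.

K = 16/6, Plünnecke-Ruzsa bound K³|A| ≈ 113.7778, |3A| = 27, inequality holds.


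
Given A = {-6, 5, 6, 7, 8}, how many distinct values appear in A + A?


A + A = {a + a' : a, a' ∈ A}; |A| = 5.
General bounds: 2|A| - 1 ≤ |A + A| ≤ |A|(|A|+1)/2, i.e. 9 ≤ |A + A| ≤ 15.
Lower bound 2|A|-1 is attained iff A is an arithmetic progression.
Enumerate sums a + a' for a ≤ a' (symmetric, so this suffices):
a = -6: -6+-6=-12, -6+5=-1, -6+6=0, -6+7=1, -6+8=2
a = 5: 5+5=10, 5+6=11, 5+7=12, 5+8=13
a = 6: 6+6=12, 6+7=13, 6+8=14
a = 7: 7+7=14, 7+8=15
a = 8: 8+8=16
Distinct sums: {-12, -1, 0, 1, 2, 10, 11, 12, 13, 14, 15, 16}
|A + A| = 12

|A + A| = 12


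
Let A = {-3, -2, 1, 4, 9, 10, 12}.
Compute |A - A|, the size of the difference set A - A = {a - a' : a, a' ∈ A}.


A - A = {a - a' : a, a' ∈ A}; |A| = 7.
Bounds: 2|A|-1 ≤ |A - A| ≤ |A|² - |A| + 1, i.e. 13 ≤ |A - A| ≤ 43.
Note: 0 ∈ A - A always (from a - a). The set is symmetric: if d ∈ A - A then -d ∈ A - A.
Enumerate nonzero differences d = a - a' with a > a' (then include -d):
Positive differences: {1, 2, 3, 4, 5, 6, 7, 8, 9, 11, 12, 13, 14, 15}
Full difference set: {0} ∪ (positive diffs) ∪ (negative diffs).
|A - A| = 1 + 2·14 = 29 (matches direct enumeration: 29).

|A - A| = 29


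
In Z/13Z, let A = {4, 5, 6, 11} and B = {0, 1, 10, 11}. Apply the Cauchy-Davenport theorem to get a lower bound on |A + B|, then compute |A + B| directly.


Cauchy-Davenport: |A + B| ≥ min(p, |A| + |B| - 1) for A, B nonempty in Z/pZ.
|A| = 4, |B| = 4, p = 13.
CD lower bound = min(13, 4 + 4 - 1) = min(13, 7) = 7.
Compute A + B mod 13 directly:
a = 4: 4+0=4, 4+1=5, 4+10=1, 4+11=2
a = 5: 5+0=5, 5+1=6, 5+10=2, 5+11=3
a = 6: 6+0=6, 6+1=7, 6+10=3, 6+11=4
a = 11: 11+0=11, 11+1=12, 11+10=8, 11+11=9
A + B = {1, 2, 3, 4, 5, 6, 7, 8, 9, 11, 12}, so |A + B| = 11.
Verify: 11 ≥ 7? Yes ✓.

CD lower bound = 7, actual |A + B| = 11.


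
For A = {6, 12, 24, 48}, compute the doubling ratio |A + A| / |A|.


|A| = 4.
Compute A + A by enumerating all 16 pairs.
A + A = {12, 18, 24, 30, 36, 48, 54, 60, 72, 96}, so |A + A| = 10.
K = |A + A| / |A| = 10/4 = 5/2 ≈ 2.5000.
Reference: AP of size 4 gives K = 7/4 ≈ 1.7500; a fully generic set of size 4 gives K ≈ 2.5000.

|A| = 4, |A + A| = 10, K = 10/4 = 5/2.


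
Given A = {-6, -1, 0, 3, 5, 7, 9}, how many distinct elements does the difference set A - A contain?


A - A = {a - a' : a, a' ∈ A}; |A| = 7.
Bounds: 2|A|-1 ≤ |A - A| ≤ |A|² - |A| + 1, i.e. 13 ≤ |A - A| ≤ 43.
Note: 0 ∈ A - A always (from a - a). The set is symmetric: if d ∈ A - A then -d ∈ A - A.
Enumerate nonzero differences d = a - a' with a > a' (then include -d):
Positive differences: {1, 2, 3, 4, 5, 6, 7, 8, 9, 10, 11, 13, 15}
Full difference set: {0} ∪ (positive diffs) ∪ (negative diffs).
|A - A| = 1 + 2·13 = 27 (matches direct enumeration: 27).

|A - A| = 27


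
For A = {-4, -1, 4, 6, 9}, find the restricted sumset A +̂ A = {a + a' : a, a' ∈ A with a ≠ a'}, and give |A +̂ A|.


Restricted sumset: A +̂ A = {a + a' : a ∈ A, a' ∈ A, a ≠ a'}.
Equivalently, take A + A and drop any sum 2a that is achievable ONLY as a + a for a ∈ A (i.e. sums representable only with equal summands).
Enumerate pairs (a, a') with a < a' (symmetric, so each unordered pair gives one sum; this covers all a ≠ a'):
  -4 + -1 = -5
  -4 + 4 = 0
  -4 + 6 = 2
  -4 + 9 = 5
  -1 + 4 = 3
  -1 + 6 = 5
  -1 + 9 = 8
  4 + 6 = 10
  4 + 9 = 13
  6 + 9 = 15
Collected distinct sums: {-5, 0, 2, 3, 5, 8, 10, 13, 15}
|A +̂ A| = 9
(Reference bound: |A +̂ A| ≥ 2|A| - 3 for |A| ≥ 2, with |A| = 5 giving ≥ 7.)

|A +̂ A| = 9


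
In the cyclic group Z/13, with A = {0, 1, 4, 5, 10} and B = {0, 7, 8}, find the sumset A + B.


Work in Z/13Z: reduce every sum a + b modulo 13.
Enumerate all 15 pairs:
a = 0: 0+0=0, 0+7=7, 0+8=8
a = 1: 1+0=1, 1+7=8, 1+8=9
a = 4: 4+0=4, 4+7=11, 4+8=12
a = 5: 5+0=5, 5+7=12, 5+8=0
a = 10: 10+0=10, 10+7=4, 10+8=5
Distinct residues collected: {0, 1, 4, 5, 7, 8, 9, 10, 11, 12}
|A + B| = 10 (out of 13 total residues).

A + B = {0, 1, 4, 5, 7, 8, 9, 10, 11, 12}


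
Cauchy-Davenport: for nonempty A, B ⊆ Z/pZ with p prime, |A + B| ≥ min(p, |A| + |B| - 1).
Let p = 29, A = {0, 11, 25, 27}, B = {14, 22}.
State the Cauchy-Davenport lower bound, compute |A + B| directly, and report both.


Cauchy-Davenport: |A + B| ≥ min(p, |A| + |B| - 1) for A, B nonempty in Z/pZ.
|A| = 4, |B| = 2, p = 29.
CD lower bound = min(29, 4 + 2 - 1) = min(29, 5) = 5.
Compute A + B mod 29 directly:
a = 0: 0+14=14, 0+22=22
a = 11: 11+14=25, 11+22=4
a = 25: 25+14=10, 25+22=18
a = 27: 27+14=12, 27+22=20
A + B = {4, 10, 12, 14, 18, 20, 22, 25}, so |A + B| = 8.
Verify: 8 ≥ 5? Yes ✓.

CD lower bound = 5, actual |A + B| = 8.


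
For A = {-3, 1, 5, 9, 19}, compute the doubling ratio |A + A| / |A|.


|A| = 5.
Compute A + A by enumerating all 25 pairs.
A + A = {-6, -2, 2, 6, 10, 14, 16, 18, 20, 24, 28, 38}, so |A + A| = 12.
K = |A + A| / |A| = 12/5 (already in lowest terms) ≈ 2.4000.
Reference: AP of size 5 gives K = 9/5 ≈ 1.8000; a fully generic set of size 5 gives K ≈ 3.0000.

|A| = 5, |A + A| = 12, K = 12/5.


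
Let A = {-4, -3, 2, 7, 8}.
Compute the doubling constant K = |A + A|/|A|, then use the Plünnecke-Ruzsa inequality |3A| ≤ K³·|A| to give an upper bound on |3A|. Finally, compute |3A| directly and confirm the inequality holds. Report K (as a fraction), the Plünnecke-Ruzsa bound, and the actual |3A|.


|A| = 5.
Step 1: Compute A + A by enumerating all 25 pairs.
A + A = {-8, -7, -6, -2, -1, 3, 4, 5, 9, 10, 14, 15, 16}, so |A + A| = 13.
Step 2: Doubling constant K = |A + A|/|A| = 13/5 = 13/5 ≈ 2.6000.
Step 3: Plünnecke-Ruzsa gives |3A| ≤ K³·|A| = (2.6000)³ · 5 ≈ 87.8800.
Step 4: Compute 3A = A + A + A directly by enumerating all triples (a,b,c) ∈ A³; |3A| = 25.
Step 5: Check 25 ≤ 87.8800? Yes ✓.

K = 13/5, Plünnecke-Ruzsa bound K³|A| ≈ 87.8800, |3A| = 25, inequality holds.


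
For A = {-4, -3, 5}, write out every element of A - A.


A - A = {a - a' : a, a' ∈ A}.
Compute a - a' for each ordered pair (a, a'):
a = -4: -4--4=0, -4--3=-1, -4-5=-9
a = -3: -3--4=1, -3--3=0, -3-5=-8
a = 5: 5--4=9, 5--3=8, 5-5=0
Collecting distinct values (and noting 0 appears from a-a):
A - A = {-9, -8, -1, 0, 1, 8, 9}
|A - A| = 7

A - A = {-9, -8, -1, 0, 1, 8, 9}


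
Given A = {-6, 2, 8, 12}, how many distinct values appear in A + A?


A + A = {a + a' : a, a' ∈ A}; |A| = 4.
General bounds: 2|A| - 1 ≤ |A + A| ≤ |A|(|A|+1)/2, i.e. 7 ≤ |A + A| ≤ 10.
Lower bound 2|A|-1 is attained iff A is an arithmetic progression.
Enumerate sums a + a' for a ≤ a' (symmetric, so this suffices):
a = -6: -6+-6=-12, -6+2=-4, -6+8=2, -6+12=6
a = 2: 2+2=4, 2+8=10, 2+12=14
a = 8: 8+8=16, 8+12=20
a = 12: 12+12=24
Distinct sums: {-12, -4, 2, 4, 6, 10, 14, 16, 20, 24}
|A + A| = 10

|A + A| = 10


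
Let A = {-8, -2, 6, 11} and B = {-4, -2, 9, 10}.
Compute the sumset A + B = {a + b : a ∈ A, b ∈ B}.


A + B = {a + b : a ∈ A, b ∈ B}.
Enumerate all |A|·|B| = 4·4 = 16 pairs (a, b) and collect distinct sums.
a = -8: -8+-4=-12, -8+-2=-10, -8+9=1, -8+10=2
a = -2: -2+-4=-6, -2+-2=-4, -2+9=7, -2+10=8
a = 6: 6+-4=2, 6+-2=4, 6+9=15, 6+10=16
a = 11: 11+-4=7, 11+-2=9, 11+9=20, 11+10=21
Collecting distinct sums: A + B = {-12, -10, -6, -4, 1, 2, 4, 7, 8, 9, 15, 16, 20, 21}
|A + B| = 14

A + B = {-12, -10, -6, -4, 1, 2, 4, 7, 8, 9, 15, 16, 20, 21}


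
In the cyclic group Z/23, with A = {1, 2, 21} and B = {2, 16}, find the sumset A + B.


Work in Z/23Z: reduce every sum a + b modulo 23.
Enumerate all 6 pairs:
a = 1: 1+2=3, 1+16=17
a = 2: 2+2=4, 2+16=18
a = 21: 21+2=0, 21+16=14
Distinct residues collected: {0, 3, 4, 14, 17, 18}
|A + B| = 6 (out of 23 total residues).

A + B = {0, 3, 4, 14, 17, 18}


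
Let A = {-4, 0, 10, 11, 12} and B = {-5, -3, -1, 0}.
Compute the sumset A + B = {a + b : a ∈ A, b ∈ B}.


A + B = {a + b : a ∈ A, b ∈ B}.
Enumerate all |A|·|B| = 5·4 = 20 pairs (a, b) and collect distinct sums.
a = -4: -4+-5=-9, -4+-3=-7, -4+-1=-5, -4+0=-4
a = 0: 0+-5=-5, 0+-3=-3, 0+-1=-1, 0+0=0
a = 10: 10+-5=5, 10+-3=7, 10+-1=9, 10+0=10
a = 11: 11+-5=6, 11+-3=8, 11+-1=10, 11+0=11
a = 12: 12+-5=7, 12+-3=9, 12+-1=11, 12+0=12
Collecting distinct sums: A + B = {-9, -7, -5, -4, -3, -1, 0, 5, 6, 7, 8, 9, 10, 11, 12}
|A + B| = 15

A + B = {-9, -7, -5, -4, -3, -1, 0, 5, 6, 7, 8, 9, 10, 11, 12}


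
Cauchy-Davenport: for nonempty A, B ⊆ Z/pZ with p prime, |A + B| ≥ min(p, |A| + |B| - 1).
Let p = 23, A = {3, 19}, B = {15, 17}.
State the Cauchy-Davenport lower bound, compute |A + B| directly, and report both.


Cauchy-Davenport: |A + B| ≥ min(p, |A| + |B| - 1) for A, B nonempty in Z/pZ.
|A| = 2, |B| = 2, p = 23.
CD lower bound = min(23, 2 + 2 - 1) = min(23, 3) = 3.
Compute A + B mod 23 directly:
a = 3: 3+15=18, 3+17=20
a = 19: 19+15=11, 19+17=13
A + B = {11, 13, 18, 20}, so |A + B| = 4.
Verify: 4 ≥ 3? Yes ✓.

CD lower bound = 3, actual |A + B| = 4.
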